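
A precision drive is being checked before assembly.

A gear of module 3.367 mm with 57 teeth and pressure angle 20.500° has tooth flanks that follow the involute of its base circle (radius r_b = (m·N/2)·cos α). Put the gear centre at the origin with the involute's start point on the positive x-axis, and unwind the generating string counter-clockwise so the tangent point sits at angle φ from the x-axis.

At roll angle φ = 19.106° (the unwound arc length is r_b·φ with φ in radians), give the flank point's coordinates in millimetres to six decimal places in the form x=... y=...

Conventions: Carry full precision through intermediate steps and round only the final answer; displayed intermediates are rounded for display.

single-mesh involute tooth geometry (57T wheel at module 3.367)
pitch radius r_p = m·N/2 = 3.367·57/2 = 95.959500
base radius r_b = r_p·cos α = 95.959500·cos 20.500° = 89.882595
roll angle φ = 19.106° = 0.33346261 rad
x = r_b·(cos φ + φ·sin φ) = 94.741879
y = r_b·(sin φ − φ·cos φ) = 1.098649

x=94.741879 y=1.098649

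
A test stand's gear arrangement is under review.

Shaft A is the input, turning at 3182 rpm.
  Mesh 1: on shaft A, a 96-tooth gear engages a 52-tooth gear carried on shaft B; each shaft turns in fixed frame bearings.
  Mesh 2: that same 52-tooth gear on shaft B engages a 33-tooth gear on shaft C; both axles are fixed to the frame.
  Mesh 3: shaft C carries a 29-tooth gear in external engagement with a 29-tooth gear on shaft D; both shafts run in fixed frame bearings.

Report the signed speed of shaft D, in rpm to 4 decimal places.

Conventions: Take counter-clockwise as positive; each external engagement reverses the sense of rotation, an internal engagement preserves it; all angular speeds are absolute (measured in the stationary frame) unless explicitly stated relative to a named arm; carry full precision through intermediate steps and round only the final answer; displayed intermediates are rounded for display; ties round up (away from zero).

recognized (4 fixed axles, 3 meshes): fixed-axis compound train
mesh 1 [96T→52T]: ω = 3182.0000×96/52 = 5874.4615 rpm, sense flips to −
mesh 2 [52T→33T]: ω = 5874.4615×52/33 = 9256.7273 rpm, sense flips to +
mesh 3 [29T→29T]: ω = 9256.7273×29/29 = 9256.7273 rpm, sense flips to −
signed output speed = -9256.7273 rpm

-9256.7273 rpm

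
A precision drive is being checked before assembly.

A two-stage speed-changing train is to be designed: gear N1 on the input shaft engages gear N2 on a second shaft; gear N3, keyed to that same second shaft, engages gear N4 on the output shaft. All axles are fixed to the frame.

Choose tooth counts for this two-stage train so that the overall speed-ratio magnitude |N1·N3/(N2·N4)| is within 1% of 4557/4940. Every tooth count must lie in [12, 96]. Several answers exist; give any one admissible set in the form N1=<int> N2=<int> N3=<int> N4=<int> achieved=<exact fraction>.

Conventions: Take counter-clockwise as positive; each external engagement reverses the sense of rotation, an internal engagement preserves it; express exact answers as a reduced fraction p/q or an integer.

design class (target 4557/4940): fixed-axis compound train
target = 4557/4940 in lowest terms: an exact hit needs N1·N3 = k·4557 and N2·N4 = k·4940 for one integer k, every count in [12, 96]; additionally prefer no 1:1 stage (N1 ≠ N2, N3 ≠ N4)
k = 1: N1·N3 = 4557 = 49·93, N2·N4 = 4940 = 52·95
achieved = 49·93/(52·95) = 4557/4940; |achieved − target| = 0 ≤ 4557/494000 ✓

N1=49 N2=52 N3=93 N4=95 achieved=4557/4940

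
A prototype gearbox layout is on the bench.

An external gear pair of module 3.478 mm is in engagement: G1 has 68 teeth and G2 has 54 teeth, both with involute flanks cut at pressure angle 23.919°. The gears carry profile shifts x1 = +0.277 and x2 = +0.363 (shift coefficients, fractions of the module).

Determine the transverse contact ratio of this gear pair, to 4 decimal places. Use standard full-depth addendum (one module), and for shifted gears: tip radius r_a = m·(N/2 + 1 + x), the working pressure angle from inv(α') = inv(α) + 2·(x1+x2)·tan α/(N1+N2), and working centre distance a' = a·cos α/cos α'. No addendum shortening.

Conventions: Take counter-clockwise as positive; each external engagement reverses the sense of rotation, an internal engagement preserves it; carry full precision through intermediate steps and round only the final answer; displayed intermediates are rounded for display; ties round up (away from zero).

1.5423

single-mesh involute tooth geometry (68T engaging 54T at module 3.478)
base radii: r_b1 = 108.096466, r_b2 = 85.841311
tip radii: r_a1 = 122.693406, r_a2 = 98.646514
inv(α') = inv(23.919°) + 2·(+0.277+0.363)·tan α/(68+54) = 0.03072398  ⇒  α' = 25.19552°
a' = a·cos α / cos α' = 212.1580·cos 23.919°/cos 25.19552° = 214.328952
action lengths: √(r_a1²−r_b1²) = 58.041589, √(r_a2²−r_b2²) = 48.604568
base pitch p_b = π·m·cos α = 9.988090
CR = (58.041589 + 48.604568 − 214.328952·sin 25.19552°)/9.988090 = 1.542288
contact ratio ≈ 1.5423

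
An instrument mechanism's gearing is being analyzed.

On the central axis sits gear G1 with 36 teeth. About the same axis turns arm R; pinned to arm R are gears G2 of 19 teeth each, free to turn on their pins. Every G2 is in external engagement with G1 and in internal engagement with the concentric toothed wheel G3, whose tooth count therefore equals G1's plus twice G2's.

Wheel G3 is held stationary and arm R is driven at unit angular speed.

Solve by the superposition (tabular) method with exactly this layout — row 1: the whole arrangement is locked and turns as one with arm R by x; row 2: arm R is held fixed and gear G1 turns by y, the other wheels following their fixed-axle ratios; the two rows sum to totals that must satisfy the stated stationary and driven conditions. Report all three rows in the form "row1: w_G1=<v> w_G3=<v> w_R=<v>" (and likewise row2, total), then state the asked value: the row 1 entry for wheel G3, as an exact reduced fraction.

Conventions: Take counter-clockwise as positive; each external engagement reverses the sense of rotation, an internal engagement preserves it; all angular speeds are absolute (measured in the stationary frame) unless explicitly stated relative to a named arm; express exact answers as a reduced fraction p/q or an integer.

row1: w_G1=1 w_G3=1 w_R=1
row2: w_G1=37/18 w_G3=-1 w_R=0
total: w_G1=55/18 w_G3=0 w_R=1
asked value: 1

topology: planetary set — G1 36T / G2 19T / G3 74T, arm = carrier (Willis)
superposition row 1 [locked train]: every member turns x
row 2 (arm held, sun turns y): ω_ring = −(36/74)·y, ω_arm = 0
boundary: total ω_ring = x − (36/74)·y = 0 and total ω_arm = x = 1  ⇒  y = 37/18, x = 1
row 2 ring = −(36/74)·37/18 = -1
totals (row 1 + row 2): sun 1 + 37/18 = 55/18, ring 1 + (-1) = 0, arm 1 + 0 = 1
asked cell (row1, ring) = 1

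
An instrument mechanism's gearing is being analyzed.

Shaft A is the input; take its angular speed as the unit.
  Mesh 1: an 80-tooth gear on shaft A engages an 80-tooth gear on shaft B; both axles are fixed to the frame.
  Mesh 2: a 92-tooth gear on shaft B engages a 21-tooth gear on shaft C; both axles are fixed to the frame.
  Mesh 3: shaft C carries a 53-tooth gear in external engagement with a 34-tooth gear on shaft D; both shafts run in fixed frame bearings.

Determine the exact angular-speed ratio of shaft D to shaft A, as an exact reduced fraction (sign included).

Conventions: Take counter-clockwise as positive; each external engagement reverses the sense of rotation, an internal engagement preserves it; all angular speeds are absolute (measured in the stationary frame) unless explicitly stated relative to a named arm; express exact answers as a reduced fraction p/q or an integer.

class = fixed-axis compound train [3 meshes; 3 ratios multiply, 3 sense flips]
mesh 1 [80T→80T]: running ratio 1, sense −
mesh 2 [92T→21T]: running ratio 92/21, sense +
mesh 3 [53T→34T]: running ratio 2438/357, sense −
ω_out/ω_in = -2438/357

-2438/357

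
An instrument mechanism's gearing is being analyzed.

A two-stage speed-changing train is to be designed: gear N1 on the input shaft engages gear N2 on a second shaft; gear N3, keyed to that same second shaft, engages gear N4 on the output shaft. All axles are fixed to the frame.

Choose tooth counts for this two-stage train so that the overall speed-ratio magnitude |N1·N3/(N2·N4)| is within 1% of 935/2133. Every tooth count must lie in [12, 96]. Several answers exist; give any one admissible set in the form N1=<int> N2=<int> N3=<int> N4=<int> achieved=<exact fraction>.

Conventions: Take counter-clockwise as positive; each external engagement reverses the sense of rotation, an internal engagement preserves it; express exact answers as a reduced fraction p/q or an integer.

N1=17 N2=27 N3=55 N4=79 achieved=935/2133

2-stage fixed-axis compound train for ratio 935/2133
target = 935/2133 in lowest terms: an exact hit needs N1·N3 = k·935 and N2·N4 = k·2133 for one integer k, every count in [12, 96]; additionally prefer no 1:1 stage (N1 ≠ N2, N3 ≠ N4)
k = 1: N1·N3 = 935 = 17·55, N2·N4 = 2133 = 27·79
achieved = 17·55/(27·79) = 935/2133; |achieved − target| = 0 ≤ 187/42660 ✓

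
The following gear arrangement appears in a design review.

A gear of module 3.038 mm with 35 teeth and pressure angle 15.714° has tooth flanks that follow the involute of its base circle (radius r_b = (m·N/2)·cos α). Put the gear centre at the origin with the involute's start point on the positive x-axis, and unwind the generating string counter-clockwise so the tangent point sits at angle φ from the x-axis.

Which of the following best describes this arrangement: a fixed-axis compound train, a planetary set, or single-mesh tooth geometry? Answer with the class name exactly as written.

single-mesh tooth geometry

recognized (one wheel, involute flank): single-mesh tooth geometry, m = 3.038, N = 35
classification: single-mesh tooth geometry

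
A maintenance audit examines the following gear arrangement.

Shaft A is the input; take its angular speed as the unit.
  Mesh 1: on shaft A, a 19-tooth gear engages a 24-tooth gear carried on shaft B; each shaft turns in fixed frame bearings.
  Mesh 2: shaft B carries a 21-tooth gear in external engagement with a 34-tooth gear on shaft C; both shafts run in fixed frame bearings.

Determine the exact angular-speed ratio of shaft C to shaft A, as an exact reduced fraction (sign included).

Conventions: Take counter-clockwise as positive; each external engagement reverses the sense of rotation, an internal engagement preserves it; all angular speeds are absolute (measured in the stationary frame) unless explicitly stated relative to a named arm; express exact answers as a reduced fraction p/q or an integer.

133/272

class = fixed-axis compound train [2 meshes; 2 ratios multiply, 2 sense flips]
mesh 1 [19T→24T]: running ratio 19/24, sense −
mesh 2 [21T→34T]: running ratio 133/272, sense +
ω_out/ω_in = 133/272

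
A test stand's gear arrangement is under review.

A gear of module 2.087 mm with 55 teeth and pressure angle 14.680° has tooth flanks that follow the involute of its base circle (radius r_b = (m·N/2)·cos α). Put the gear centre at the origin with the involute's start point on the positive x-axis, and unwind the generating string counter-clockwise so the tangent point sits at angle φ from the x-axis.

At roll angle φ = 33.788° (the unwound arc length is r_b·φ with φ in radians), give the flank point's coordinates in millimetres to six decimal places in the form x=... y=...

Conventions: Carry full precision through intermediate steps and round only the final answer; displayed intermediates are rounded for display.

x=64.349426 y=3.664891

single-mesh involute tooth geometry (55T wheel at module 2.087)
pitch radius r_p = m·N/2 = 2.087·55/2 = 57.392500
base radius r_b = r_p·cos α = 57.392500·cos 14.680° = 55.518995
roll angle φ = 33.788° = 0.58971185 rad
x = r_b·(cos φ + φ·sin φ) = 64.349426
y = r_b·(sin φ − φ·cos φ) = 3.664891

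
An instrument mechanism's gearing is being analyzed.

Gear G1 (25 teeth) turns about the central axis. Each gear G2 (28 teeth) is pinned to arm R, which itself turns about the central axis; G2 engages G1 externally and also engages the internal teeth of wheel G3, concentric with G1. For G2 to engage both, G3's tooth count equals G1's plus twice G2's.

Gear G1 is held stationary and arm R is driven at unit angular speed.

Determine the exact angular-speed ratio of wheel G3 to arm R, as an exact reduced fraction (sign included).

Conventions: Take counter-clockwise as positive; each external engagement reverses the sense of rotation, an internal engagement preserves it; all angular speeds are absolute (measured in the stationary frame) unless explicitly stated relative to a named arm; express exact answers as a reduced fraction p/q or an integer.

planetary set (25T centre, 28T on arm, 81T internal) — Willis relation
ring teeth: 25 + 2·28 = 81
25(ω_sun−ω_arm) = −81(ω_ring−ω_arm),  ω_sun = 0, ω_arm = 1
ω_ring = 1 − (25/81)(0−1) = 106/81
ω_out/ω_in = 106/81

106/81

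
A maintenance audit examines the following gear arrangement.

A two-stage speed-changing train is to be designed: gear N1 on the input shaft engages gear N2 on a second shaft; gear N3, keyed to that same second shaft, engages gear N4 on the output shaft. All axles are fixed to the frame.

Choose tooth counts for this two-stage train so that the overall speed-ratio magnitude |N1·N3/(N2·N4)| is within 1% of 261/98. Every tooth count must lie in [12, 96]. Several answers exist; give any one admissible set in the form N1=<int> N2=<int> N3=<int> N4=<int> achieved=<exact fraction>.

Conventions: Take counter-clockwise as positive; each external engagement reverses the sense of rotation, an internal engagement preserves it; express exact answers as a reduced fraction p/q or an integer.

N1=18 N2=14 N3=29 N4=14 achieved=261/98

topology: fixed-axis compound train — 2 stages, target 261/98
target = 261/98 in lowest terms: an exact hit needs N1·N3 = k·261 and N2·N4 = k·98 for one integer k, every count in [12, 96]; additionally prefer no 1:1 stage (N1 ≠ N2, N3 ≠ N4)
k = 1: no 1:1-free in-range split of k·261 and k·98 into factor pairs; take k = 2
k = 2: N1·N3 = 522 = 18·29, N2·N4 = 196 = 14·14
achieved = 18·29/(14·14) = 261/98; |achieved − target| = 0 ≤ 261/9800 ✓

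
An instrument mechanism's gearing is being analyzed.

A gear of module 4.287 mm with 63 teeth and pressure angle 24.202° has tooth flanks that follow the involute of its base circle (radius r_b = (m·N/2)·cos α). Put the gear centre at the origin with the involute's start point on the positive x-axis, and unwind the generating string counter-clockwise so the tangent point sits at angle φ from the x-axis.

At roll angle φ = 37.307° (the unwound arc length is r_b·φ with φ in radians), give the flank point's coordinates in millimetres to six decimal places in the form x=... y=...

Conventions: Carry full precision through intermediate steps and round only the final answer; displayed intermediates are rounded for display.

single-mesh involute tooth geometry (63T wheel at module 4.287)
pitch radius r_p = m·N/2 = 4.287·63/2 = 135.040500
base radius r_b = r_p·cos α = 135.040500·cos 24.202° = 123.171224
roll angle φ = 37.307° = 0.65112998 rad
x = r_b·(cos φ + φ·sin φ) = 146.578676
y = r_b·(sin φ − φ·cos φ) = 10.860888

x=146.578676 y=10.860888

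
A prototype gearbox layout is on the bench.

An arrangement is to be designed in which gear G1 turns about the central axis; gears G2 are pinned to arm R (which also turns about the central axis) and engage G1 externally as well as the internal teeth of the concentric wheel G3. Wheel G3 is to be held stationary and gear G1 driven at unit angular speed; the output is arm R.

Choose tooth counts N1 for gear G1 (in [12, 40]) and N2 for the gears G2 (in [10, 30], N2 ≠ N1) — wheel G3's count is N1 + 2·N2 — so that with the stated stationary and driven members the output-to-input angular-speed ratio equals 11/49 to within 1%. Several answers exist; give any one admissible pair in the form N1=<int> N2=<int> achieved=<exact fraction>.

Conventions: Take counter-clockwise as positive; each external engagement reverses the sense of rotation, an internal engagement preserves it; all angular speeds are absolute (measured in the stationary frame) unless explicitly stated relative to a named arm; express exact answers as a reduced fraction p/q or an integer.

class = planetary set [ratio 11/49 wanted; Willis about the carrier]
Willis with ω_ring = 0: ω_arm/ω_sun = N1/(N1+N3); set equal to 11/49  ⇒  N3/N1 = 1/(11/49) − 1 = 38/11
N3 = N1 + 2·N2  ⇒  N2/N1 = (N3/N1 − 1)/2 = (38/11 − 1)/2 = 27/22
smallest multiple with N1 ≥ 12 and N2 ≥ 10: k = 1  ⇒  N1 = 1·22 = 22, N2 = 1·27 = 27 (N1 ≤ 40, N2 ≤ 30, N2 ≠ N1 ✓), N3 = 22 + 2·27 = 76
check: N1/(N1+N3) with N1 = 22, N3 = 76 gives 11/49; |achieved − target| = 0 ≤ 11/4900 ✓

N1=22 N2=27 achieved=11/49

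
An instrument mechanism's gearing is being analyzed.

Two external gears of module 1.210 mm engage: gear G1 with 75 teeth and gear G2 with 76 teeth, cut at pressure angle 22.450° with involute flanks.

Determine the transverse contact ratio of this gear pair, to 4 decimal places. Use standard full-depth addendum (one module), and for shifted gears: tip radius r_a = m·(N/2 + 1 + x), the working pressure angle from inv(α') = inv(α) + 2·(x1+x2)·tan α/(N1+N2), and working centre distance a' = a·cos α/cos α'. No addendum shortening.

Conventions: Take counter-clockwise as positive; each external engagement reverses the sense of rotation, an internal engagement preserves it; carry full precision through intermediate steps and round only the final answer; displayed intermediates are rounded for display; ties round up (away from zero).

1.6848

single-mesh involute tooth geometry (75T engaging 76T at module 1.210)
base radii: r_b1 = 41.936171, r_b2 = 42.495320
tip radii: r_a1 = 46.585000, r_a2 = 47.190000
no profile shift: α' = α, a' = a
action lengths: √(r_a1²−r_b1²) = 20.285950, √(r_a2²−r_b2²) = 20.519354
base pitch p_b = π·m·cos α = 3.513236
CR = (20.285950 + 20.519354 − 91.355000·sin 22.45000°)/3.513236 = 1.684750
contact ratio ≈ 1.6848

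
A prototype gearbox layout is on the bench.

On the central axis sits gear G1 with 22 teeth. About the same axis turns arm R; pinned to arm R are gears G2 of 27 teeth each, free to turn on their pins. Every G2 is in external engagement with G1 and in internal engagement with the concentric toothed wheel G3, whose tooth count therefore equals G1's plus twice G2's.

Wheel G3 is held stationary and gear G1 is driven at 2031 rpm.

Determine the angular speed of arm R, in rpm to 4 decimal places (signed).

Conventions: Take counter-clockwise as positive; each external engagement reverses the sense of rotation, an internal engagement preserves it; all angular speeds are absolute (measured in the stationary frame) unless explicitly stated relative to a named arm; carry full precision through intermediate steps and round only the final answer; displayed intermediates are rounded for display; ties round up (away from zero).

+455.9388 rpm

recognized (axles ride arm R): planetary set, 22/27/76 teeth
normalise by the input: solve with ω_sun = 1, then scale by 2031 rpm
ring teeth: 22 + 2·27 = 76
22(ω_sun−ω_arm) = −76(ω_ring−ω_arm),  ω_ring = 0, ω_sun = 1
22(1−ω_arm) = −76(0−ω_arm)  ⇒  98·ω_arm = 22  ⇒  ω_arm = 11/49
scale: ω_arm = 11/49 × 2031 rpm = +455.9388 rpm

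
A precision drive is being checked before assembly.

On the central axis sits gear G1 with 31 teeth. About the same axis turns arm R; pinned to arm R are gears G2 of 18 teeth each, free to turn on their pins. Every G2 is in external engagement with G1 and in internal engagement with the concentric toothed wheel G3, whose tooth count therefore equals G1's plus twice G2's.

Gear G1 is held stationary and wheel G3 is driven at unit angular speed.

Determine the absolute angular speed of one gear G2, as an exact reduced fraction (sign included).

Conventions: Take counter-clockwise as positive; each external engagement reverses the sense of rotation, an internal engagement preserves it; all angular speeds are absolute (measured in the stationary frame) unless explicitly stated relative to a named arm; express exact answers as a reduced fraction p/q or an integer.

67/36

planetary set (31T centre, 18T on arm, 67T internal) — Willis relation
ring teeth: 31 + 2·18 = 67
31(ω_sun−ω_arm) = −67(ω_ring−ω_arm),  ω_sun = 0, ω_ring = 1
31(0−ω_arm) = −67(1−ω_arm)  ⇒  98·ω_arm = 67  ⇒  ω_arm = 67/98
sun–planet mesh: 31·(0−67/98) = −18·(ω_p−ω_arm)  ⇒  ω_p−ω_arm = 2077/1764
ω_p = 67/98 + 2077/1764 = 67/36
exact speed ratio = 67/36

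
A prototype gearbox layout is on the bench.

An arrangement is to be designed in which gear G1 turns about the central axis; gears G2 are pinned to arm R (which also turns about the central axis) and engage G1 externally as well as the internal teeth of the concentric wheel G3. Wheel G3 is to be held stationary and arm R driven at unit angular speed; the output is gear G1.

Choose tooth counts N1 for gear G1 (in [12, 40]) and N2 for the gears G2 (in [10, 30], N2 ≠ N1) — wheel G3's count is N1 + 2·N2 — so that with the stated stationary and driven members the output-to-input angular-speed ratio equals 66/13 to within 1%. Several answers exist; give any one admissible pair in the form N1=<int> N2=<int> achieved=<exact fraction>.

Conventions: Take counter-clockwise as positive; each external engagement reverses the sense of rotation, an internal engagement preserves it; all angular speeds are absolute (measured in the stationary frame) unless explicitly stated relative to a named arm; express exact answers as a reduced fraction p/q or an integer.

N1=13 N2=20 achieved=66/13

class = planetary set [ratio 66/13 wanted; Willis about the carrier]
Willis with ω_ring = 0: ω_sun/ω_arm = (N1+N3)/N1; set equal to 66/13  ⇒  N3/N1 = 66/13 − 1 = 53/13
N3 = N1 + 2·N2  ⇒  N2/N1 = (N3/N1 − 1)/2 = (53/13 − 1)/2 = 20/13
smallest multiple with N1 ≥ 12 and N2 ≥ 10: k = 1  ⇒  N1 = 1·13 = 13, N2 = 1·20 = 20 (N1 ≤ 40, N2 ≤ 30, N2 ≠ N1 ✓), N3 = 13 + 2·20 = 53
check: (N1+N3)/N1 with N1 = 13, N3 = 53 gives 66/13; |achieved − target| = 0 ≤ 33/650 ✓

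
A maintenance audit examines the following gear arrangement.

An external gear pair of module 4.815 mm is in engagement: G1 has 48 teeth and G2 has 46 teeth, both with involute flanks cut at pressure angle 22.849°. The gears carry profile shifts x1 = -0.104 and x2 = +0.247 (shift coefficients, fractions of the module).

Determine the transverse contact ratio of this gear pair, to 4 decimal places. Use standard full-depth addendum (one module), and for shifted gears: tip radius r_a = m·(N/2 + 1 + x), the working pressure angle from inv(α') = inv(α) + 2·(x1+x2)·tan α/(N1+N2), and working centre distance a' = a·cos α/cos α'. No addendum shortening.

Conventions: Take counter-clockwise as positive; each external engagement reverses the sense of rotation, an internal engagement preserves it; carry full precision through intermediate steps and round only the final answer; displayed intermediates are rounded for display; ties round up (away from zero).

1.5870

class = single-mesh tooth geometry [involute pair 48T × 46T, m = 4.815]
base radii: r_b1 = 106.492169, r_b2 = 102.054996
tip radii: r_a1 = 119.874240, r_a2 = 116.749305
inv(α') = inv(22.849°) + 2·(-0.104+0.247)·tan α/(48+46) = 0.02385974  ⇒  α' = 23.25462°
a' = a·cos α / cos α' = 226.3050·cos 22.849°/cos 23.25462° = 226.987793
action lengths: √(r_a1²−r_b1²) = 55.038634, √(r_a2²−r_b2²) = 56.702540
base pitch p_b = π·m·cos α = 13.939792
CR = (55.038634 + 56.702540 − 226.987793·sin 23.25462°)/13.939792 = 1.586991
contact ratio ≈ 1.5870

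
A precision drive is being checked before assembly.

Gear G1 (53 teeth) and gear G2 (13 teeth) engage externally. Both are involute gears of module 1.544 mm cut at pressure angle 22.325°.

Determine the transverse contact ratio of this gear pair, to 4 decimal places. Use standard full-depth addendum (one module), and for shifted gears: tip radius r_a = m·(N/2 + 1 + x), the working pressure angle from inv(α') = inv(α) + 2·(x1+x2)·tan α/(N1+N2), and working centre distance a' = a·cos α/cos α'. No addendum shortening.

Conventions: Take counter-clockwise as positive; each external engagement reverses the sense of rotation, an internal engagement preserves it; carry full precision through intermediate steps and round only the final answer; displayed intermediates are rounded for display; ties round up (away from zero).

1.5177

recognized (one external pair, fixed centres): single-mesh tooth geometry, m = 1.544, N1 = 53, N2 = 13
base radii: r_b1 = 37.849103, r_b2 = 9.283742
tip radii: r_a1 = 42.460000, r_a2 = 11.580000
no profile shift: α' = α, a' = a
action lengths: √(r_a1²−r_b1²) = 19.243103, √(r_a2²−r_b2²) = 6.921599
base pitch p_b = π·m·cos α = 4.487036
CR = (19.243103 + 6.921599 − 50.952000·sin 22.32500°)/4.487036 = 1.517724
contact ratio ≈ 1.5177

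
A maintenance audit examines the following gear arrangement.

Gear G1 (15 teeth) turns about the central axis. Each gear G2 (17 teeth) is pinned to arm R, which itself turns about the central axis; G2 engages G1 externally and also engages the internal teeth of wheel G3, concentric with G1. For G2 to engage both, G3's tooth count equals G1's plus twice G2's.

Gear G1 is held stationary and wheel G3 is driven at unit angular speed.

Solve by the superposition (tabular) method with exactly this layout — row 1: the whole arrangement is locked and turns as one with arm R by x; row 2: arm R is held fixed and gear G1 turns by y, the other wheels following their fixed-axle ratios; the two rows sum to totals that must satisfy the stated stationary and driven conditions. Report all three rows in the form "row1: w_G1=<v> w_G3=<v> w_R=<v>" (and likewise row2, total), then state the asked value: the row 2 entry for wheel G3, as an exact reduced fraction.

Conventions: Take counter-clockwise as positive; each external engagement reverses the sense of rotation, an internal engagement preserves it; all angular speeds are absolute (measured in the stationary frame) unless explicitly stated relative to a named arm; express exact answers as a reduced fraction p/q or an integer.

class = planetary set [G3 = 15+2·17 = 49; Willis about the carrier]
row 1: whole set turns with the arm by x
superposition row 2 [arm held]: sun y, ring −(15/49)·y, arm 0
boundary: total ω_sun = x + y = 0 and total ω_ring = x − (15/49)·y = 1  ⇒  y = -49/64, x = 49/64
row 2 ring = −(15/49)·(-49/64) = 15/64
totals (row 1 + row 2): sun 49/64 + (-49/64) = 0, ring 49/64 + 15/64 = 1, arm 49/64 + 0 = 49/64
asked cell (row2, ring) = 15/64

row1: w_G1=49/64 w_G3=49/64 w_R=49/64
row2: w_G1=-49/64 w_G3=15/64 w_R=0
total: w_G1=0 w_G3=1 w_R=49/64
asked value: 15/64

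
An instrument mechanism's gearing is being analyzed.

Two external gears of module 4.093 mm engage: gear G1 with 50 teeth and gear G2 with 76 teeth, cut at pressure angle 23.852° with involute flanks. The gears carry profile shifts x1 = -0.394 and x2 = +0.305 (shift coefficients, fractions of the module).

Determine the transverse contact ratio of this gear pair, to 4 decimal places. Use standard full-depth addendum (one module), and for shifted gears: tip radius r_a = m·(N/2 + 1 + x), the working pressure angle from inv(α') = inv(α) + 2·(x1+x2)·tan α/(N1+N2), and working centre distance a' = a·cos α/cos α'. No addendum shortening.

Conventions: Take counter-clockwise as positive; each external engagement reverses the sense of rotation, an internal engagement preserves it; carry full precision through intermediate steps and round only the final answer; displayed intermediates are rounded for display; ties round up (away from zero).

recognized (one external pair, fixed centres): single-mesh tooth geometry, m = 4.093, N1 = 50, N2 = 76
base radii: r_b1 = 93.585733, r_b2 = 142.250315
tip radii: r_a1 = 104.805358, r_a2 = 160.875365
inv(α') = inv(23.852°) + 2·(-0.394+0.305)·tan α/(50+76) = 0.02521657  ⇒  α' = 23.66733°
a' = a·cos α / cos α' = 257.8590·cos 23.852°/cos 23.66733° = 257.493392
action lengths: √(r_a1²−r_b1²) = 47.179165, √(r_a2²−r_b2²) = 75.138080
base pitch p_b = π·m·cos α = 11.760330
CR = (47.179165 + 75.138080 − 257.493392·sin 23.66733°)/11.760330 = 1.611589
contact ratio ≈ 1.6116

1.6116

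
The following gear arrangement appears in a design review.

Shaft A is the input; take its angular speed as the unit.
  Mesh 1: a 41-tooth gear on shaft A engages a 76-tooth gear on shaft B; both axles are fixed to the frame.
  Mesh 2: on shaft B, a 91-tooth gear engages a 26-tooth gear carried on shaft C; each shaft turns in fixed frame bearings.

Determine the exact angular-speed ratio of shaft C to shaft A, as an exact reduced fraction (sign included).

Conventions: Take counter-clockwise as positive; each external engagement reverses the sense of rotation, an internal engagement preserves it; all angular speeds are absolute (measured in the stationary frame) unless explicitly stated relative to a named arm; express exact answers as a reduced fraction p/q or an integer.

287/152

class = fixed-axis compound train [2 meshes; 2 ratios multiply, 2 sense flips]
mesh 1 [41T→76T]: running ratio 41/76, sense −
mesh 2 [91T→26T]: running ratio 287/152, sense +
ω_out/ω_in = 287/152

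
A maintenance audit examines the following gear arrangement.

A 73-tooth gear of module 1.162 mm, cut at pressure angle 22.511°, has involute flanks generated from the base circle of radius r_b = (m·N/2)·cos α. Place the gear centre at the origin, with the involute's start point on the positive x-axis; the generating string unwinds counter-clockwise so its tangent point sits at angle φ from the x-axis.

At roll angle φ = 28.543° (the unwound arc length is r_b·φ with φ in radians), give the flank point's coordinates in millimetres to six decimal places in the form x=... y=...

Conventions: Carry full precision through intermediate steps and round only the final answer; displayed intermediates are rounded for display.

class = single-mesh tooth geometry [base-circle involute, m = 1.162, 73T]
pitch radius r_p = m·N/2 = 1.162·73/2 = 42.413000
base radius r_b = r_p·cos α = 42.413000·cos 22.511° = 39.181386
roll angle φ = 28.543° = 0.49816933 rad
x = r_b·(cos φ + φ·sin φ) = 43.745748
y = r_b·(sin φ − φ·cos φ) = 1.574973

x=43.745748 y=1.574973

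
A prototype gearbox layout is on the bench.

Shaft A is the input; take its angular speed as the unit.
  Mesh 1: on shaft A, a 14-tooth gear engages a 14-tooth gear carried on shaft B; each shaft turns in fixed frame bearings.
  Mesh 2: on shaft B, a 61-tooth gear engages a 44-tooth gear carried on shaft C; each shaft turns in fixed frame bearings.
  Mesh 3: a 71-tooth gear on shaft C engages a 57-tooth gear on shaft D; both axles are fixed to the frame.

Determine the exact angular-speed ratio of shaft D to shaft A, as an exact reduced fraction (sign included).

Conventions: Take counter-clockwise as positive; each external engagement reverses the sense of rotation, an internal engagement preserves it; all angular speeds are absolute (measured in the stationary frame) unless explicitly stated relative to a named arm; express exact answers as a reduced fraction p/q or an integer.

class = fixed-axis compound train [3 meshes; 3 ratios multiply, 3 sense flips]
mesh 1 [14T→14T]: running ratio 1, sense −
mesh 2 [61T→44T]: running ratio 61/44, sense +
mesh 3 [71T→57T]: running ratio 4331/2508, sense −
ω_out/ω_in = -4331/2508

-4331/2508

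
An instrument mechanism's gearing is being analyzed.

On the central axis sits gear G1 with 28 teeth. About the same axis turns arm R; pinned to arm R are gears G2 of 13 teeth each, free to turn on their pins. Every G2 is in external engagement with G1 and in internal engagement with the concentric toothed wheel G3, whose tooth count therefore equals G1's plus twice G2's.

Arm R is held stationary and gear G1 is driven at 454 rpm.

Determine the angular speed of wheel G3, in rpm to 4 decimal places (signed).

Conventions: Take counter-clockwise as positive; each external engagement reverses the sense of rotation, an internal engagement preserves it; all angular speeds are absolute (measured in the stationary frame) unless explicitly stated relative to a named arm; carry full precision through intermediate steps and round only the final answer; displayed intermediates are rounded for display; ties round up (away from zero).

recognized (axles ride arm R): planetary set, 28/13/54 teeth
normalise by the input: solve with ω_sun = 1, then scale by 454 rpm
ring teeth: 28 + 2·13 = 54
28(ω_sun−ω_arm) = −54(ω_ring−ω_arm),  ω_arm = 0, ω_sun = 1
ω_ring = 0 − (28/54)(1−0) = -14/27
scale: ω_ring = -14/27 × 454 rpm = -235.4074 rpm

-235.4074 rpm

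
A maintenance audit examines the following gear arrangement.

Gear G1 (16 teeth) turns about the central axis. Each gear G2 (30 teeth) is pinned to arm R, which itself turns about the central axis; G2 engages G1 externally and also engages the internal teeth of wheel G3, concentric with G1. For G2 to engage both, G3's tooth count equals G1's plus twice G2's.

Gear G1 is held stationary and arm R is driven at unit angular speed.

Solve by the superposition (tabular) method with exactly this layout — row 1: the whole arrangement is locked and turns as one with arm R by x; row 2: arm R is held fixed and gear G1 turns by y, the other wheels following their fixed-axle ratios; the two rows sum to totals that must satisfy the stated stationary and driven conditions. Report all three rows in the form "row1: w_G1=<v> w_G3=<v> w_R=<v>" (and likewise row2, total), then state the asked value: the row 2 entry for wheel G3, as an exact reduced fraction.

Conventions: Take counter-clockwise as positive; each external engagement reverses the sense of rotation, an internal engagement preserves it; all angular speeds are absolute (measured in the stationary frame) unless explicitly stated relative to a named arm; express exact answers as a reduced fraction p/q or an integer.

planetary set (16T centre, 30T on arm, 76T internal) — Willis relation
superposition row 1 [locked train]: every member turns x
superposition row 2 [arm held]: sun y, ring −(16/76)·y, arm 0
boundary: total ω_sun = x + y = 0 and total ω_arm = x = 1  ⇒  y = -1, x = 1
row 2 ring = −(16/76)·(-1) = 4/19
totals (row 1 + row 2): sun 1 + (-1) = 0, ring 1 + 4/19 = 23/19, arm 1 + 0 = 1
asked cell (row2, ring) = 4/19

row1: w_G1=1 w_G3=1 w_R=1
row2: w_G1=-1 w_G3=4/19 w_R=0
total: w_G1=0 w_G3=23/19 w_R=1
asked value: 4/19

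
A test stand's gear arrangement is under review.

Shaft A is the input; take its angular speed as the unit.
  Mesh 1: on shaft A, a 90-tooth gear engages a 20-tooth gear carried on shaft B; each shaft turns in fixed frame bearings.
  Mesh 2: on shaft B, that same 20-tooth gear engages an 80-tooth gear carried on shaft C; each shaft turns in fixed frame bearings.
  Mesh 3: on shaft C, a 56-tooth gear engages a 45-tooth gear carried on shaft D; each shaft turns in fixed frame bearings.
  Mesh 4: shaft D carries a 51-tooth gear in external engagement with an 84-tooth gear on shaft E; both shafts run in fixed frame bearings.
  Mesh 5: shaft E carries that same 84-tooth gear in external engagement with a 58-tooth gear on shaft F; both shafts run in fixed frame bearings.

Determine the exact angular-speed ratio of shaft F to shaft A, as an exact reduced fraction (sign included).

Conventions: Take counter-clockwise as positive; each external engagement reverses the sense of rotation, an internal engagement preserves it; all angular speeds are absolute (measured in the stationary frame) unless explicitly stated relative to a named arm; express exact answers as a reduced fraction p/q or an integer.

class = fixed-axis compound train [5 meshes; 5 ratios multiply, 5 sense flips]
mesh 1 [90T→20T]: running ratio 9/2, sense −
mesh 2 [20T→80T]: running ratio 9/8, sense +
mesh 3 [56T→45T]: running ratio 7/5, sense −
mesh 4 [51T→84T]: running ratio 17/20, sense +
mesh 5 [84T→58T]: running ratio 357/290, sense −
ω_out/ω_in = -357/290

-357/290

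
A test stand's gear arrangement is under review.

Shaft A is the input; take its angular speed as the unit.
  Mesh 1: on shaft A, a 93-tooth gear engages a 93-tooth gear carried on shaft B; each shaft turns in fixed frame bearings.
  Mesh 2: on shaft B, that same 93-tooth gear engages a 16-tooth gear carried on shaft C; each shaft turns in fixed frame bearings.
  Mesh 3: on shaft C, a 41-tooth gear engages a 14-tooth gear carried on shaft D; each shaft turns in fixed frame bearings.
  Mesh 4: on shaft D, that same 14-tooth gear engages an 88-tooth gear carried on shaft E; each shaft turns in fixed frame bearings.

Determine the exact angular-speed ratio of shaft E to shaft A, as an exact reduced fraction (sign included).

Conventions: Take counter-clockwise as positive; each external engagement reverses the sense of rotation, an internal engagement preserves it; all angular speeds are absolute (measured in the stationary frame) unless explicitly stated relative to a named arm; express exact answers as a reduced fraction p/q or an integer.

3813/1408

class = fixed-axis compound train [4 meshes; 4 ratios multiply, 4 sense flips]
mesh 1 [93T→93T]: running ratio 1, sense −
mesh 2 [93T→16T]: running ratio 93/16, sense +
mesh 3 [41T→14T]: running ratio 3813/224, sense −
mesh 4 [14T→88T]: running ratio 3813/1408, sense +
ω_out/ω_in = 3813/1408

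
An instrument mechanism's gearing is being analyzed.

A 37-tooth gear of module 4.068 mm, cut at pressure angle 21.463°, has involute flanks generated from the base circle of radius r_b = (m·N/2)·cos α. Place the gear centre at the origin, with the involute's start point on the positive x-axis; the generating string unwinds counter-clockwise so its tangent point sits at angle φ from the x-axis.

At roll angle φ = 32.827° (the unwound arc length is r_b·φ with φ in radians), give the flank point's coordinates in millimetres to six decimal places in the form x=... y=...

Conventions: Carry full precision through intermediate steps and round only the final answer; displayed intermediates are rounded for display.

x=80.608355 y=4.248364

single-mesh involute tooth geometry (37T wheel at module 4.068)
pitch radius r_p = m·N/2 = 4.068·37/2 = 75.258000
base radius r_b = r_p·cos α = 75.258000·cos 21.463° = 70.039163
roll angle φ = 32.827° = 0.57293923 rad
x = r_b·(cos φ + φ·sin φ) = 80.608355
y = r_b·(sin φ − φ·cos φ) = 4.248364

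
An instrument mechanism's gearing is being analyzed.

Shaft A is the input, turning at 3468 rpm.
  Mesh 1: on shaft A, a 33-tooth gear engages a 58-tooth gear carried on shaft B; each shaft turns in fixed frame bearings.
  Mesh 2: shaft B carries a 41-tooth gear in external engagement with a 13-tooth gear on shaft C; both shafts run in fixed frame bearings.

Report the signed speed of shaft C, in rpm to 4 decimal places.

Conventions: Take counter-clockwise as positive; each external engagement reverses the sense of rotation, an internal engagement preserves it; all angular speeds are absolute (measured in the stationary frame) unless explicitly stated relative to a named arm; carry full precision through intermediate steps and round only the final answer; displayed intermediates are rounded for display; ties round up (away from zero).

2-mesh fixed-axis compound train (all bearings frame-fixed)
mesh 1 [33T→58T]: ω = 3468.0000×33/58 = 1973.1724 rpm, sense flips to −
mesh 2 [41T→13T]: ω = 1973.1724×41/13 = 6223.0822 rpm, sense flips to +
signed output speed = +6223.0822 rpm

+6223.0822 rpm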